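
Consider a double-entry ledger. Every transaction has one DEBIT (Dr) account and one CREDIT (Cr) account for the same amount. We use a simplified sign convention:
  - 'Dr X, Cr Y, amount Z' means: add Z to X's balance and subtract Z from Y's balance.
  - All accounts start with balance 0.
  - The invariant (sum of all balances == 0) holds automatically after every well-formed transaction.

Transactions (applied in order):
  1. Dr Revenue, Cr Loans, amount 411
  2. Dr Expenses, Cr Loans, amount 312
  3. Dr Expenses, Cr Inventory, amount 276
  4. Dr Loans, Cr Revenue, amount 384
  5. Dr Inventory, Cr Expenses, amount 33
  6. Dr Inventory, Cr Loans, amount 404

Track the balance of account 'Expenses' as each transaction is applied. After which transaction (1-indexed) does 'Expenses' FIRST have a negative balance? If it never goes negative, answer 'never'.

After txn 1: Expenses=0
After txn 2: Expenses=312
After txn 3: Expenses=588
After txn 4: Expenses=588
After txn 5: Expenses=555
After txn 6: Expenses=555

Answer: never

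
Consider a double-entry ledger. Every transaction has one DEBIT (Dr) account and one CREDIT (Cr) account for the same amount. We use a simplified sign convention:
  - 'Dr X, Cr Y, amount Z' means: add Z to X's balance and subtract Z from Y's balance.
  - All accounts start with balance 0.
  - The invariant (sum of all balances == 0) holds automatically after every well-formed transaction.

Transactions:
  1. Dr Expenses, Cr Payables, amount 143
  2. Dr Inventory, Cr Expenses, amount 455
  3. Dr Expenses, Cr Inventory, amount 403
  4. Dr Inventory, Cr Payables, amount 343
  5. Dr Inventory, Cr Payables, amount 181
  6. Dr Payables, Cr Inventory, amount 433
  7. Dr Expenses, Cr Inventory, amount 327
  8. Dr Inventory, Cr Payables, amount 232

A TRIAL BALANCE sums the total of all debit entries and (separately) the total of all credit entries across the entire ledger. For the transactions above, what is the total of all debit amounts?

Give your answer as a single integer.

Txn 1: debit+=143
Txn 2: debit+=455
Txn 3: debit+=403
Txn 4: debit+=343
Txn 5: debit+=181
Txn 6: debit+=433
Txn 7: debit+=327
Txn 8: debit+=232
Total debits = 2517

Answer: 2517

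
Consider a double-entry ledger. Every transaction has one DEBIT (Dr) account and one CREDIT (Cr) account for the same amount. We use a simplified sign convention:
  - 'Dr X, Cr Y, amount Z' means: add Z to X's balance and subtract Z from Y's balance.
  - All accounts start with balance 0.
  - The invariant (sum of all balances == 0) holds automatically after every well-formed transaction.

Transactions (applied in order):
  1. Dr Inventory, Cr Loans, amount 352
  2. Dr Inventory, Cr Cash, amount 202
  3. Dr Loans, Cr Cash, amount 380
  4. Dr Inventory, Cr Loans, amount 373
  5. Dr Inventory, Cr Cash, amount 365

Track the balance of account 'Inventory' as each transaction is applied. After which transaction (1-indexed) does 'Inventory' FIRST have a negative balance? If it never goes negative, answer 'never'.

Answer: never

Derivation:
After txn 1: Inventory=352
After txn 2: Inventory=554
After txn 3: Inventory=554
After txn 4: Inventory=927
After txn 5: Inventory=1292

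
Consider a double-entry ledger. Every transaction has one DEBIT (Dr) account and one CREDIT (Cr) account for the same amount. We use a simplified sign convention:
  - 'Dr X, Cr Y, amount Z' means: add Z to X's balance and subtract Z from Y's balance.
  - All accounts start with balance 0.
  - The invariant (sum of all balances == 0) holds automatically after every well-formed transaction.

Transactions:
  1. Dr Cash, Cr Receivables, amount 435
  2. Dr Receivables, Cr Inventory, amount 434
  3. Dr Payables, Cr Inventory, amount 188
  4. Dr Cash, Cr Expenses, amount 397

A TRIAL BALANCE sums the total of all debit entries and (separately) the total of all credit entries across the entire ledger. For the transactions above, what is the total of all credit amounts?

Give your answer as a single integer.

Answer: 1454

Derivation:
Txn 1: credit+=435
Txn 2: credit+=434
Txn 3: credit+=188
Txn 4: credit+=397
Total credits = 1454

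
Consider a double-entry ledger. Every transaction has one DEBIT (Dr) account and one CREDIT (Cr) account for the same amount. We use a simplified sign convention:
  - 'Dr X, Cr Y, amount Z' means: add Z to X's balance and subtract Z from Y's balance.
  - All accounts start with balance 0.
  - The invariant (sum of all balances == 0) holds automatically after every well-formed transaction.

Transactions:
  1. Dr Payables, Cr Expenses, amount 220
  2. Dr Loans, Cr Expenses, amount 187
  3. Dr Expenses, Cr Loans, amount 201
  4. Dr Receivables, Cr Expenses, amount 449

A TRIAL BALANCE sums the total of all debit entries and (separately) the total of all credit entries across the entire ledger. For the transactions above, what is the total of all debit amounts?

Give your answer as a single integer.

Answer: 1057

Derivation:
Txn 1: debit+=220
Txn 2: debit+=187
Txn 3: debit+=201
Txn 4: debit+=449
Total debits = 1057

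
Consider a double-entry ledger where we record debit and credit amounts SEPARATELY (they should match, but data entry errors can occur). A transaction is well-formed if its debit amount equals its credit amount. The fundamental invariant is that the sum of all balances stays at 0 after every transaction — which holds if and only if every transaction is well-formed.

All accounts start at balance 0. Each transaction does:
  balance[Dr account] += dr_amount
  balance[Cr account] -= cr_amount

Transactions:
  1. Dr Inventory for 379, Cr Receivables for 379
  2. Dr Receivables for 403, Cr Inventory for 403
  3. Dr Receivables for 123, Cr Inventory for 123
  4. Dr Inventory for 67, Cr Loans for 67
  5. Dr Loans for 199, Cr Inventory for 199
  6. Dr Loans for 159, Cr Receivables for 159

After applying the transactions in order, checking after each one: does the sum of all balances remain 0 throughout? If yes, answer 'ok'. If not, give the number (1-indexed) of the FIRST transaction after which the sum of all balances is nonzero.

After txn 1: dr=379 cr=379 sum_balances=0
After txn 2: dr=403 cr=403 sum_balances=0
After txn 3: dr=123 cr=123 sum_balances=0
After txn 4: dr=67 cr=67 sum_balances=0
After txn 5: dr=199 cr=199 sum_balances=0
After txn 6: dr=159 cr=159 sum_balances=0

Answer: ok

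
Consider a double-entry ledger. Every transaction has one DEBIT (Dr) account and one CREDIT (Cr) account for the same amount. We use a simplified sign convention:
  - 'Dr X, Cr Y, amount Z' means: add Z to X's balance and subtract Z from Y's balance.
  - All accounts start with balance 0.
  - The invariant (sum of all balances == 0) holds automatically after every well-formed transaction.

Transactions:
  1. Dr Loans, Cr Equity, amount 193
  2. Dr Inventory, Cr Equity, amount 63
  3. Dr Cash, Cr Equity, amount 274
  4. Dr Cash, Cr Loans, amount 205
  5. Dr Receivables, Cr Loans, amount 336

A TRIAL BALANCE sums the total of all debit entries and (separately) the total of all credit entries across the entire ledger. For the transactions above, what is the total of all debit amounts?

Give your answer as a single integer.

Txn 1: debit+=193
Txn 2: debit+=63
Txn 3: debit+=274
Txn 4: debit+=205
Txn 5: debit+=336
Total debits = 1071

Answer: 1071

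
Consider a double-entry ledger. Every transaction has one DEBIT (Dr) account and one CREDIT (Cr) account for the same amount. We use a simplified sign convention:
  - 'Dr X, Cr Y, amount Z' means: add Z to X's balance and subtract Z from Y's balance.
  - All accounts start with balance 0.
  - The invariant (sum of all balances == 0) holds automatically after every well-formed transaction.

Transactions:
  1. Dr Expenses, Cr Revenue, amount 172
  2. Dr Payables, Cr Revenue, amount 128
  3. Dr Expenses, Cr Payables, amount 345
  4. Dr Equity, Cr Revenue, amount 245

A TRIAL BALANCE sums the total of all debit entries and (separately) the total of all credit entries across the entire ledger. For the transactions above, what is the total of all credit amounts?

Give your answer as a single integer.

Answer: 890

Derivation:
Txn 1: credit+=172
Txn 2: credit+=128
Txn 3: credit+=345
Txn 4: credit+=245
Total credits = 890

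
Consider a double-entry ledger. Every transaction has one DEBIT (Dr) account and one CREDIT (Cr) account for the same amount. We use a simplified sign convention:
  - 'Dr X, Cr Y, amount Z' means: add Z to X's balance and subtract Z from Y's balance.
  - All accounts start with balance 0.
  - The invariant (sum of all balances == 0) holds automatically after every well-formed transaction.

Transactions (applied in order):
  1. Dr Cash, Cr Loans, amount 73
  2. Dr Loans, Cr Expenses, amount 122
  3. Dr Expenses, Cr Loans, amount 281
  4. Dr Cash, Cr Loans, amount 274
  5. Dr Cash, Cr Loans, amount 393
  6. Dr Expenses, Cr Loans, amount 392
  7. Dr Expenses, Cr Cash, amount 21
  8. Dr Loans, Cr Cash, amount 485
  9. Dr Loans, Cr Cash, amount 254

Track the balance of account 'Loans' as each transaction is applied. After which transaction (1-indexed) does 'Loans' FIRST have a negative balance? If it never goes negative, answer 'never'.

Answer: 1

Derivation:
After txn 1: Loans=-73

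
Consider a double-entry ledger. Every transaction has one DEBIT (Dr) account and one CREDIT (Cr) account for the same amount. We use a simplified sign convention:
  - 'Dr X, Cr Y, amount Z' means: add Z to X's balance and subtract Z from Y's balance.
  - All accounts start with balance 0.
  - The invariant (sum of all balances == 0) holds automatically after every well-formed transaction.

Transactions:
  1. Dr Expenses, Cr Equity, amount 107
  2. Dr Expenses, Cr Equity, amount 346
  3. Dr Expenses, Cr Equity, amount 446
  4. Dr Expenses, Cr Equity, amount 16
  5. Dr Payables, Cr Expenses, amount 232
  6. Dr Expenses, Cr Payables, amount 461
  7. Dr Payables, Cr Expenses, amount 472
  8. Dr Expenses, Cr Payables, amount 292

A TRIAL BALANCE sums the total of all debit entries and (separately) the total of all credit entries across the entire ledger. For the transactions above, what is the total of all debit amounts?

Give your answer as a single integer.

Txn 1: debit+=107
Txn 2: debit+=346
Txn 3: debit+=446
Txn 4: debit+=16
Txn 5: debit+=232
Txn 6: debit+=461
Txn 7: debit+=472
Txn 8: debit+=292
Total debits = 2372

Answer: 2372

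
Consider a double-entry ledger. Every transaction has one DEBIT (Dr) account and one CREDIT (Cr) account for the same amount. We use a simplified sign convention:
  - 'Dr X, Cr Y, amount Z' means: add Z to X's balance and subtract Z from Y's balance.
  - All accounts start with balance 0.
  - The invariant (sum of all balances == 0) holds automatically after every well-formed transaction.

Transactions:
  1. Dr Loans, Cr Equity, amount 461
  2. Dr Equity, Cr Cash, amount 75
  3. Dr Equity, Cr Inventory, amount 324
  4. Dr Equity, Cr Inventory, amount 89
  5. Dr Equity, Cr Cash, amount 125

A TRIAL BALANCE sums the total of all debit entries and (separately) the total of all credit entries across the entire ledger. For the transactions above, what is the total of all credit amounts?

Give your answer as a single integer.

Txn 1: credit+=461
Txn 2: credit+=75
Txn 3: credit+=324
Txn 4: credit+=89
Txn 5: credit+=125
Total credits = 1074

Answer: 1074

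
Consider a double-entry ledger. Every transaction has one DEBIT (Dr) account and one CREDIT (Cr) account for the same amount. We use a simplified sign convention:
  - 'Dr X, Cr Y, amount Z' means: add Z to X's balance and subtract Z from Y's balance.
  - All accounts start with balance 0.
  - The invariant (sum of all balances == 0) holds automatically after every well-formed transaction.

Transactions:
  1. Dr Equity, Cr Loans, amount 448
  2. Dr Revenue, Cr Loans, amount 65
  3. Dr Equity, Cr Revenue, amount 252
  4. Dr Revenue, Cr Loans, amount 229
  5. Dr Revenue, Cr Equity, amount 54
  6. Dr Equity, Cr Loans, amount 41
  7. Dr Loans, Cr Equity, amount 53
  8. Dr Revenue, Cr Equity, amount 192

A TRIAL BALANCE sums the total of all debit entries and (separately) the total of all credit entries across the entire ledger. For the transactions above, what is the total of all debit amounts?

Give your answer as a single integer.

Txn 1: debit+=448
Txn 2: debit+=65
Txn 3: debit+=252
Txn 4: debit+=229
Txn 5: debit+=54
Txn 6: debit+=41
Txn 7: debit+=53
Txn 8: debit+=192
Total debits = 1334

Answer: 1334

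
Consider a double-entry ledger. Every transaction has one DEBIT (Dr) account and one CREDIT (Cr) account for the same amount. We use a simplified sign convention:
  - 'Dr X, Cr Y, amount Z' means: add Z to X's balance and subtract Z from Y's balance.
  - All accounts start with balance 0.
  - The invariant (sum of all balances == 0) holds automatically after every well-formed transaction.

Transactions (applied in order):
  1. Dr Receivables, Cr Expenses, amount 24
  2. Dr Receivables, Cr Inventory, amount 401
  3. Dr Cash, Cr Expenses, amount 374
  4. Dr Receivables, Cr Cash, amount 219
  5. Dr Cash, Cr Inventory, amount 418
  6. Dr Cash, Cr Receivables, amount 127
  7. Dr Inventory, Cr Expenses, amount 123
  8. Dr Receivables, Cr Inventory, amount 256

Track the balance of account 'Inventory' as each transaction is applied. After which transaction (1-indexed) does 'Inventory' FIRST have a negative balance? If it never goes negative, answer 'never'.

Answer: 2

Derivation:
After txn 1: Inventory=0
After txn 2: Inventory=-401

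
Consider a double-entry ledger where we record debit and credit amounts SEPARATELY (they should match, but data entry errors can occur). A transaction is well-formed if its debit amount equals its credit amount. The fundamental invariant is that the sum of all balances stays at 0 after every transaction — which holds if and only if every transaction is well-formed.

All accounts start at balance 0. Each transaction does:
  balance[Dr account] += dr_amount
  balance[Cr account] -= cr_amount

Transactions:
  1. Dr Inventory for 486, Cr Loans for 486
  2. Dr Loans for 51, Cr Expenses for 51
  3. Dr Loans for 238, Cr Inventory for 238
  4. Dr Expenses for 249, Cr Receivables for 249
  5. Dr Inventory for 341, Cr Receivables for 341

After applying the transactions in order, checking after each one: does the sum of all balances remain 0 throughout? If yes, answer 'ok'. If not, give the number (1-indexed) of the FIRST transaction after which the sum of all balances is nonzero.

After txn 1: dr=486 cr=486 sum_balances=0
After txn 2: dr=51 cr=51 sum_balances=0
After txn 3: dr=238 cr=238 sum_balances=0
After txn 4: dr=249 cr=249 sum_balances=0
After txn 5: dr=341 cr=341 sum_balances=0

Answer: ok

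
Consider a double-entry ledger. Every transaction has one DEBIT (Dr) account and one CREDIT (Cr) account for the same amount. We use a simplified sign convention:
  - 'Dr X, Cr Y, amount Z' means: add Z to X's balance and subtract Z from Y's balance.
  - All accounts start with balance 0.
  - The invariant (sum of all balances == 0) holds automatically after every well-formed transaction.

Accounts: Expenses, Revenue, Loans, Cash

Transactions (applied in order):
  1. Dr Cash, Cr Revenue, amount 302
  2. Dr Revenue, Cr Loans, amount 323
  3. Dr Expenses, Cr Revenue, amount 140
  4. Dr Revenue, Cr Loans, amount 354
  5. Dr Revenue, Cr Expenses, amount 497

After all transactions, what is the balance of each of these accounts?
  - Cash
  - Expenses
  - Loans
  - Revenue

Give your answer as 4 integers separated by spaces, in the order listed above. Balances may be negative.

After txn 1 (Dr Cash, Cr Revenue, amount 302): Cash=302 Revenue=-302
After txn 2 (Dr Revenue, Cr Loans, amount 323): Cash=302 Loans=-323 Revenue=21
After txn 3 (Dr Expenses, Cr Revenue, amount 140): Cash=302 Expenses=140 Loans=-323 Revenue=-119
After txn 4 (Dr Revenue, Cr Loans, amount 354): Cash=302 Expenses=140 Loans=-677 Revenue=235
After txn 5 (Dr Revenue, Cr Expenses, amount 497): Cash=302 Expenses=-357 Loans=-677 Revenue=732

Answer: 302 -357 -677 732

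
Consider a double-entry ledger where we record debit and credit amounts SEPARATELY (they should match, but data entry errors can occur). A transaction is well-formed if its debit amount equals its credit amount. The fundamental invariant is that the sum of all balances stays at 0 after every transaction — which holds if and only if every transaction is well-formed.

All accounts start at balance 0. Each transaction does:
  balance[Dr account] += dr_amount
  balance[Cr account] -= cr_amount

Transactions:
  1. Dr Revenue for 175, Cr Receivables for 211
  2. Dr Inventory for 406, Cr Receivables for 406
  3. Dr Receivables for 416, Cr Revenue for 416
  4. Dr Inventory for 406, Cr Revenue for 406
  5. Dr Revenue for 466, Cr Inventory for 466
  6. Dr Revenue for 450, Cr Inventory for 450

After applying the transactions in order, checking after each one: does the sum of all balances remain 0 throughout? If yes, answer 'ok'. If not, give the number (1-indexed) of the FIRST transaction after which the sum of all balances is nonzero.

Answer: 1

Derivation:
After txn 1: dr=175 cr=211 sum_balances=-36
After txn 2: dr=406 cr=406 sum_balances=-36
After txn 3: dr=416 cr=416 sum_balances=-36
After txn 4: dr=406 cr=406 sum_balances=-36
After txn 5: dr=466 cr=466 sum_balances=-36
After txn 6: dr=450 cr=450 sum_balances=-36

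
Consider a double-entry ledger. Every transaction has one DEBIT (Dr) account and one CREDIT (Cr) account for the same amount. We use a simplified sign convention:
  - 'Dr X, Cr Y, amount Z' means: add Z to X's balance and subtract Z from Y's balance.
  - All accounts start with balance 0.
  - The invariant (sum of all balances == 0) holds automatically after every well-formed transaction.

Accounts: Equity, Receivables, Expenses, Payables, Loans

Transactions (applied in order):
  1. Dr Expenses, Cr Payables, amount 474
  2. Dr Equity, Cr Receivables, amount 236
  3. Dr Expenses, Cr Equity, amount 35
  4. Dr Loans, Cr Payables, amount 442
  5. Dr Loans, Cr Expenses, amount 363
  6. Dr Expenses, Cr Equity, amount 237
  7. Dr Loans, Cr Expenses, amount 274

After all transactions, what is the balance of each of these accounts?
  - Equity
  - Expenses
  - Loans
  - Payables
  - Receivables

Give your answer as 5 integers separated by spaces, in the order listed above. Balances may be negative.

After txn 1 (Dr Expenses, Cr Payables, amount 474): Expenses=474 Payables=-474
After txn 2 (Dr Equity, Cr Receivables, amount 236): Equity=236 Expenses=474 Payables=-474 Receivables=-236
After txn 3 (Dr Expenses, Cr Equity, amount 35): Equity=201 Expenses=509 Payables=-474 Receivables=-236
After txn 4 (Dr Loans, Cr Payables, amount 442): Equity=201 Expenses=509 Loans=442 Payables=-916 Receivables=-236
After txn 5 (Dr Loans, Cr Expenses, amount 363): Equity=201 Expenses=146 Loans=805 Payables=-916 Receivables=-236
After txn 6 (Dr Expenses, Cr Equity, amount 237): Equity=-36 Expenses=383 Loans=805 Payables=-916 Receivables=-236
After txn 7 (Dr Loans, Cr Expenses, amount 274): Equity=-36 Expenses=109 Loans=1079 Payables=-916 Receivables=-236

Answer: -36 109 1079 -916 -236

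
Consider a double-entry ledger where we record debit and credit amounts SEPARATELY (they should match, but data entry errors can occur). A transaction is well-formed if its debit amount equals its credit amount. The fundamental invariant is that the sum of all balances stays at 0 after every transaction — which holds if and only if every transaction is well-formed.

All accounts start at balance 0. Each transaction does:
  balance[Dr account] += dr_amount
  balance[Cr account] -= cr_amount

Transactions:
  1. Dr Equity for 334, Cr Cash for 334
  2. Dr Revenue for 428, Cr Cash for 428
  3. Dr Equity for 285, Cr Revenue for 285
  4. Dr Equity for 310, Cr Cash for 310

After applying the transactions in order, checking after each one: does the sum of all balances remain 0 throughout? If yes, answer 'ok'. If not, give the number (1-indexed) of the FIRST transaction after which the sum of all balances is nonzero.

After txn 1: dr=334 cr=334 sum_balances=0
After txn 2: dr=428 cr=428 sum_balances=0
After txn 3: dr=285 cr=285 sum_balances=0
After txn 4: dr=310 cr=310 sum_balances=0

Answer: ok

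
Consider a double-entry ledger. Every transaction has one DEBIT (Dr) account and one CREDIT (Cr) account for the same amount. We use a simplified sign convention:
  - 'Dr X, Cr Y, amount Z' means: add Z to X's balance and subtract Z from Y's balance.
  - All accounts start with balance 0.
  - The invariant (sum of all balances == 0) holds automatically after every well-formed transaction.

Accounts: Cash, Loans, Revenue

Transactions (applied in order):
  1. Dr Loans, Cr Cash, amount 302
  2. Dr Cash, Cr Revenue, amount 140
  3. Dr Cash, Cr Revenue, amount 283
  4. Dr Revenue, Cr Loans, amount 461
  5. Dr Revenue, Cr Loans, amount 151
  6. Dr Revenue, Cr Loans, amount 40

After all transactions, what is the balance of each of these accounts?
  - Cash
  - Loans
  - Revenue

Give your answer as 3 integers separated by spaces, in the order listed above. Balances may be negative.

After txn 1 (Dr Loans, Cr Cash, amount 302): Cash=-302 Loans=302
After txn 2 (Dr Cash, Cr Revenue, amount 140): Cash=-162 Loans=302 Revenue=-140
After txn 3 (Dr Cash, Cr Revenue, amount 283): Cash=121 Loans=302 Revenue=-423
After txn 4 (Dr Revenue, Cr Loans, amount 461): Cash=121 Loans=-159 Revenue=38
After txn 5 (Dr Revenue, Cr Loans, amount 151): Cash=121 Loans=-310 Revenue=189
After txn 6 (Dr Revenue, Cr Loans, amount 40): Cash=121 Loans=-350 Revenue=229

Answer: 121 -350 229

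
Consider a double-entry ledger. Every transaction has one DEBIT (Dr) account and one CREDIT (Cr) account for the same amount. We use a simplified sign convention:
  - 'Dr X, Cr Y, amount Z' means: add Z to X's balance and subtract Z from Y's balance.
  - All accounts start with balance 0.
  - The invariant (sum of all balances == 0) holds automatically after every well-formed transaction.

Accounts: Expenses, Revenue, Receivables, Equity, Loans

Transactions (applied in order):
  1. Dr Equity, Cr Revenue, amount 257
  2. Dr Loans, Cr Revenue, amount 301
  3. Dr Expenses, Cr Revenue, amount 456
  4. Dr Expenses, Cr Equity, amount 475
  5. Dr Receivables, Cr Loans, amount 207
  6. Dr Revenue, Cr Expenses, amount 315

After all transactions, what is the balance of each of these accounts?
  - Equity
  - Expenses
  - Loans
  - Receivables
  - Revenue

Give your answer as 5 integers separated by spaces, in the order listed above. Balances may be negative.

Answer: -218 616 94 207 -699

Derivation:
After txn 1 (Dr Equity, Cr Revenue, amount 257): Equity=257 Revenue=-257
After txn 2 (Dr Loans, Cr Revenue, amount 301): Equity=257 Loans=301 Revenue=-558
After txn 3 (Dr Expenses, Cr Revenue, amount 456): Equity=257 Expenses=456 Loans=301 Revenue=-1014
After txn 4 (Dr Expenses, Cr Equity, amount 475): Equity=-218 Expenses=931 Loans=301 Revenue=-1014
After txn 5 (Dr Receivables, Cr Loans, amount 207): Equity=-218 Expenses=931 Loans=94 Receivables=207 Revenue=-1014
After txn 6 (Dr Revenue, Cr Expenses, amount 315): Equity=-218 Expenses=616 Loans=94 Receivables=207 Revenue=-699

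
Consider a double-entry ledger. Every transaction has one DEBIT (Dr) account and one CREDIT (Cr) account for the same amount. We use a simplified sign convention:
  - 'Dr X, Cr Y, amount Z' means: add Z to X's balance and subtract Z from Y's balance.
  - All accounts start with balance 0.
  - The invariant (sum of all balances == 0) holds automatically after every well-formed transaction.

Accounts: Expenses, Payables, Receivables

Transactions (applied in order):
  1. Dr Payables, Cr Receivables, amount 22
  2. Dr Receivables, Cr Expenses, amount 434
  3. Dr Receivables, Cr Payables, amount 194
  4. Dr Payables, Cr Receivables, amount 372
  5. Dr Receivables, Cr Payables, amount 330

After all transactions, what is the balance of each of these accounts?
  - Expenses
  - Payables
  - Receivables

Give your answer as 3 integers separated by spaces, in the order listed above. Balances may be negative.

Answer: -434 -130 564

Derivation:
After txn 1 (Dr Payables, Cr Receivables, amount 22): Payables=22 Receivables=-22
After txn 2 (Dr Receivables, Cr Expenses, amount 434): Expenses=-434 Payables=22 Receivables=412
After txn 3 (Dr Receivables, Cr Payables, amount 194): Expenses=-434 Payables=-172 Receivables=606
After txn 4 (Dr Payables, Cr Receivables, amount 372): Expenses=-434 Payables=200 Receivables=234
After txn 5 (Dr Receivables, Cr Payables, amount 330): Expenses=-434 Payables=-130 Receivables=564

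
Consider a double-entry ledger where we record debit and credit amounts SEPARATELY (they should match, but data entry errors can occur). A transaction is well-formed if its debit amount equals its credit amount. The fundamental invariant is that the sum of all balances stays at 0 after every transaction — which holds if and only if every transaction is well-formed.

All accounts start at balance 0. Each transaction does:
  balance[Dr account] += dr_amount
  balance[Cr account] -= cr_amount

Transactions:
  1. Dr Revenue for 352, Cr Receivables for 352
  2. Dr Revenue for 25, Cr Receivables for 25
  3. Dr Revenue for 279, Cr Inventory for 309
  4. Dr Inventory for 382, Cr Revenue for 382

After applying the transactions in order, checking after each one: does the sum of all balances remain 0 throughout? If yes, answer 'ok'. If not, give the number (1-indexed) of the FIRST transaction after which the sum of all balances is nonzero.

Answer: 3

Derivation:
After txn 1: dr=352 cr=352 sum_balances=0
After txn 2: dr=25 cr=25 sum_balances=0
After txn 3: dr=279 cr=309 sum_balances=-30
After txn 4: dr=382 cr=382 sum_balances=-30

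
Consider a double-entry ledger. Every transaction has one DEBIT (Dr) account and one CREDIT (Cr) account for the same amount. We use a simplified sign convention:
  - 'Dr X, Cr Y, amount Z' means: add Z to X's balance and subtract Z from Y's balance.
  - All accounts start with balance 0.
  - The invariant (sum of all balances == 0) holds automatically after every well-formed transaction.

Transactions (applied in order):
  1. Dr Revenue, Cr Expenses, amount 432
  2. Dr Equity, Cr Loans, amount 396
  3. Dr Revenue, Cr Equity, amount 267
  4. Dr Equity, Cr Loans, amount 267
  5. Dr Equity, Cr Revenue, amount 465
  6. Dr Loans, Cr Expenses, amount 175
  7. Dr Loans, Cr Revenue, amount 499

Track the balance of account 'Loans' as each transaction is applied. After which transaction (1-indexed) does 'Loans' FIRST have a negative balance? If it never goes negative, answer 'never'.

Answer: 2

Derivation:
After txn 1: Loans=0
After txn 2: Loans=-396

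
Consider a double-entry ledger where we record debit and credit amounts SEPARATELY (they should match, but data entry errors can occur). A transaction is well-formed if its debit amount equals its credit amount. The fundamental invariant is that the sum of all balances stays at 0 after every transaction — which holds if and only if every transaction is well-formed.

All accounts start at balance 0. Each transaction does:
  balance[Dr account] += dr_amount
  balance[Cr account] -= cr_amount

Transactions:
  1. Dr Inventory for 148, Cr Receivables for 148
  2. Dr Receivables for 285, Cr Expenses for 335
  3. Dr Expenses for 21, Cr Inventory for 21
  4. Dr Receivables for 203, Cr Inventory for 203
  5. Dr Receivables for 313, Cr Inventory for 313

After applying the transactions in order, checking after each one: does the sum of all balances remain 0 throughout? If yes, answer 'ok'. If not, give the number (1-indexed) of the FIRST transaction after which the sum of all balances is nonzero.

After txn 1: dr=148 cr=148 sum_balances=0
After txn 2: dr=285 cr=335 sum_balances=-50
After txn 3: dr=21 cr=21 sum_balances=-50
After txn 4: dr=203 cr=203 sum_balances=-50
After txn 5: dr=313 cr=313 sum_balances=-50

Answer: 2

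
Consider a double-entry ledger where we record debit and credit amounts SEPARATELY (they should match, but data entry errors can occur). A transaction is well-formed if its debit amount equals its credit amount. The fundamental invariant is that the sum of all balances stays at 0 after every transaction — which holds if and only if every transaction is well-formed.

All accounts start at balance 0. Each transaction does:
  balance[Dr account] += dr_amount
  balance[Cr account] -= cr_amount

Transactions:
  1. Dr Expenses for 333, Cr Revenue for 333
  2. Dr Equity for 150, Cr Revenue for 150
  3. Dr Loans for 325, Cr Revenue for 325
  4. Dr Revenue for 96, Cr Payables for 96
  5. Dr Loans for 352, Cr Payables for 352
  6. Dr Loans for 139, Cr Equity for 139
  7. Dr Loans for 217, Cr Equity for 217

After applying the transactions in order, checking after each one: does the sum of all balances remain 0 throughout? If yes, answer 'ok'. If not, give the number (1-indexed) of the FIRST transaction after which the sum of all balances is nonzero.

Answer: ok

Derivation:
After txn 1: dr=333 cr=333 sum_balances=0
After txn 2: dr=150 cr=150 sum_balances=0
After txn 3: dr=325 cr=325 sum_balances=0
After txn 4: dr=96 cr=96 sum_balances=0
After txn 5: dr=352 cr=352 sum_balances=0
After txn 6: dr=139 cr=139 sum_balances=0
After txn 7: dr=217 cr=217 sum_balances=0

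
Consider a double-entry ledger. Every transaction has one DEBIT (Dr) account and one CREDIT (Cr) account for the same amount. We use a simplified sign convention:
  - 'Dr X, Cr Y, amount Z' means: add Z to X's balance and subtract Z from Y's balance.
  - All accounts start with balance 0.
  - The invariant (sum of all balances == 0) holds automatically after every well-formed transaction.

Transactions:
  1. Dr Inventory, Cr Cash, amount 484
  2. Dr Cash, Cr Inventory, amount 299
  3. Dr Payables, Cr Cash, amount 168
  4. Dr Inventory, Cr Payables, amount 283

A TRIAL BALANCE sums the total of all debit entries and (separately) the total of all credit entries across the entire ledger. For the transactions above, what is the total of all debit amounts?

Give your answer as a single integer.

Txn 1: debit+=484
Txn 2: debit+=299
Txn 3: debit+=168
Txn 4: debit+=283
Total debits = 1234

Answer: 1234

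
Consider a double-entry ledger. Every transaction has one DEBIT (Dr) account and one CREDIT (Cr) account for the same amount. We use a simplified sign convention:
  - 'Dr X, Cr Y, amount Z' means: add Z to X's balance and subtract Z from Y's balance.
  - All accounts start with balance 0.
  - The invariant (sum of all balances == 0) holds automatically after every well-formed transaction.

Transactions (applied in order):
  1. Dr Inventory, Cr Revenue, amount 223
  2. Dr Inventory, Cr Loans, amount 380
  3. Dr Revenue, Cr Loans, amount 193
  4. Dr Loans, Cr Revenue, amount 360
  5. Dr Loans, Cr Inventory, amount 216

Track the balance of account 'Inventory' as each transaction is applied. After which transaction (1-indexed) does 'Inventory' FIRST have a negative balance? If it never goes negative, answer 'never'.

After txn 1: Inventory=223
After txn 2: Inventory=603
After txn 3: Inventory=603
After txn 4: Inventory=603
After txn 5: Inventory=387

Answer: never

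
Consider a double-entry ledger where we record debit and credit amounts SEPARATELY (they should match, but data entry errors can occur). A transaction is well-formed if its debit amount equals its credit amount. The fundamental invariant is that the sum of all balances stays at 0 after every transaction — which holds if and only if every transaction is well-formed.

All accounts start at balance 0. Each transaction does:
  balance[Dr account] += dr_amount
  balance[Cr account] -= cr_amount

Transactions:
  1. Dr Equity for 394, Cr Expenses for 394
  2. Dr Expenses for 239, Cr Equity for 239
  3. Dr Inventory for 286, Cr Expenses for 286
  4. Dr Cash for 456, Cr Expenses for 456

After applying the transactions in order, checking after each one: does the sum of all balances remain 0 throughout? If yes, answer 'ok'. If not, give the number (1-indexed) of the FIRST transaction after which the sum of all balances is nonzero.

Answer: ok

Derivation:
After txn 1: dr=394 cr=394 sum_balances=0
After txn 2: dr=239 cr=239 sum_balances=0
After txn 3: dr=286 cr=286 sum_balances=0
After txn 4: dr=456 cr=456 sum_balances=0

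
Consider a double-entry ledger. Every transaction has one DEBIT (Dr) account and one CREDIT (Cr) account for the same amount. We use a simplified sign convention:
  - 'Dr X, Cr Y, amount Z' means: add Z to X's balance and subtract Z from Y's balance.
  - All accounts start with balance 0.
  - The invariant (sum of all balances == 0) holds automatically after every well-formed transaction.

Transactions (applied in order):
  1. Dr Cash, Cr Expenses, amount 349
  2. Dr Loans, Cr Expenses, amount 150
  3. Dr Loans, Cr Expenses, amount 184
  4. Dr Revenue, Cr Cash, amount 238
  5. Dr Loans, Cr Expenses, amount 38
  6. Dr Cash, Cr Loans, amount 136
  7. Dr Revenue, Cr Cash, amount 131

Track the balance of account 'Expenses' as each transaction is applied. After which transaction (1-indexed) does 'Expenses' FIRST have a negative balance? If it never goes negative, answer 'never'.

After txn 1: Expenses=-349

Answer: 1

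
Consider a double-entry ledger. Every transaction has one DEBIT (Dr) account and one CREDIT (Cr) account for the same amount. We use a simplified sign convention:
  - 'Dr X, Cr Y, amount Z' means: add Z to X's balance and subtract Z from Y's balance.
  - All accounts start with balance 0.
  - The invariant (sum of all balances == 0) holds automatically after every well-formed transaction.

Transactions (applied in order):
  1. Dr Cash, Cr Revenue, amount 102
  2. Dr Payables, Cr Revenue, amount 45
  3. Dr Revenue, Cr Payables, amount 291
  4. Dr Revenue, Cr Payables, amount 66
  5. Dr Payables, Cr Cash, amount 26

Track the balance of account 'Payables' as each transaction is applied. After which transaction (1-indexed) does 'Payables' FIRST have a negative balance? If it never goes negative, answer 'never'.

Answer: 3

Derivation:
After txn 1: Payables=0
After txn 2: Payables=45
After txn 3: Payables=-246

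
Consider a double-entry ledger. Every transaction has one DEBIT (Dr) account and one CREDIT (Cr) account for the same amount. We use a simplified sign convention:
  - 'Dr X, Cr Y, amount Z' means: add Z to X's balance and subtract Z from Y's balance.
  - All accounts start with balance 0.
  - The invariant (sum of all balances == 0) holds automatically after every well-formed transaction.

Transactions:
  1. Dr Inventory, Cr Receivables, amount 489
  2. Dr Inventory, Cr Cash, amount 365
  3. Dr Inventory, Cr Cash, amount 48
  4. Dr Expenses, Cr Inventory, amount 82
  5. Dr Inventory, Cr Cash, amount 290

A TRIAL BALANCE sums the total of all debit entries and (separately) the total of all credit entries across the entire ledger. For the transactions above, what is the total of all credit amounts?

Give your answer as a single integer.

Answer: 1274

Derivation:
Txn 1: credit+=489
Txn 2: credit+=365
Txn 3: credit+=48
Txn 4: credit+=82
Txn 5: credit+=290
Total credits = 1274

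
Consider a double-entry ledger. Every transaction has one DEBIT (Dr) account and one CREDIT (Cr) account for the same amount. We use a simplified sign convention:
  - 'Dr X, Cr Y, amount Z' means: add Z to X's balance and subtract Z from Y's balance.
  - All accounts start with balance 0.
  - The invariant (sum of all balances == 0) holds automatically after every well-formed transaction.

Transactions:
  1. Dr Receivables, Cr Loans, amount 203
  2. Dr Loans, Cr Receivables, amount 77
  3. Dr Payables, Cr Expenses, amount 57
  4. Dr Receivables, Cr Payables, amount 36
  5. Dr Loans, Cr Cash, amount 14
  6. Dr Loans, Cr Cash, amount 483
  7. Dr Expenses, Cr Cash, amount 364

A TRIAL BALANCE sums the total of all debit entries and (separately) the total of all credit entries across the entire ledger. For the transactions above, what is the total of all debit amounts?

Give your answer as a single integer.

Txn 1: debit+=203
Txn 2: debit+=77
Txn 3: debit+=57
Txn 4: debit+=36
Txn 5: debit+=14
Txn 6: debit+=483
Txn 7: debit+=364
Total debits = 1234

Answer: 1234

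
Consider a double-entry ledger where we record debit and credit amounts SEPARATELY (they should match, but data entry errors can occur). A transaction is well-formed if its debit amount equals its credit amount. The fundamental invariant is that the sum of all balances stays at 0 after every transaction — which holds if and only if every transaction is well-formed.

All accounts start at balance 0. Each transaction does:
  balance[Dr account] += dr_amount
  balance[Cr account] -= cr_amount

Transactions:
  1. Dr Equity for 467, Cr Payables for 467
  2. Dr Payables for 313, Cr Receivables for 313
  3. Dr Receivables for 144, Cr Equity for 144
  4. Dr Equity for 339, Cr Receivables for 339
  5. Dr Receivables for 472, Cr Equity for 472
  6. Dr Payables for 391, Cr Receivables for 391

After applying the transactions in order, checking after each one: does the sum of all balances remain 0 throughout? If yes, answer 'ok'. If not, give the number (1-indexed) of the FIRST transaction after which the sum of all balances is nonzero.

After txn 1: dr=467 cr=467 sum_balances=0
After txn 2: dr=313 cr=313 sum_balances=0
After txn 3: dr=144 cr=144 sum_balances=0
After txn 4: dr=339 cr=339 sum_balances=0
After txn 5: dr=472 cr=472 sum_balances=0
After txn 6: dr=391 cr=391 sum_balances=0

Answer: ok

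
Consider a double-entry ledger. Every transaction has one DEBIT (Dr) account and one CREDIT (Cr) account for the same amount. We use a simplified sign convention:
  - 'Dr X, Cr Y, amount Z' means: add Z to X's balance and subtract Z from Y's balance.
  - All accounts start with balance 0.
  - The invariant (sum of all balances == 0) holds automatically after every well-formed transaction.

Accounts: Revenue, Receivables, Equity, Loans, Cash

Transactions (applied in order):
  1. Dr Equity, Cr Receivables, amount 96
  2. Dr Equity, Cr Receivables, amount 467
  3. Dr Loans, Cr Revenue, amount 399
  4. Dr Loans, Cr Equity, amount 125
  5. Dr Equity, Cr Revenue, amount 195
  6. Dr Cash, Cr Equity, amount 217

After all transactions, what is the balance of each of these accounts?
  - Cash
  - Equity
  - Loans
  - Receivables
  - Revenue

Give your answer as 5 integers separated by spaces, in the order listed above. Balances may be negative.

After txn 1 (Dr Equity, Cr Receivables, amount 96): Equity=96 Receivables=-96
After txn 2 (Dr Equity, Cr Receivables, amount 467): Equity=563 Receivables=-563
After txn 3 (Dr Loans, Cr Revenue, amount 399): Equity=563 Loans=399 Receivables=-563 Revenue=-399
After txn 4 (Dr Loans, Cr Equity, amount 125): Equity=438 Loans=524 Receivables=-563 Revenue=-399
After txn 5 (Dr Equity, Cr Revenue, amount 195): Equity=633 Loans=524 Receivables=-563 Revenue=-594
After txn 6 (Dr Cash, Cr Equity, amount 217): Cash=217 Equity=416 Loans=524 Receivables=-563 Revenue=-594

Answer: 217 416 524 -563 -594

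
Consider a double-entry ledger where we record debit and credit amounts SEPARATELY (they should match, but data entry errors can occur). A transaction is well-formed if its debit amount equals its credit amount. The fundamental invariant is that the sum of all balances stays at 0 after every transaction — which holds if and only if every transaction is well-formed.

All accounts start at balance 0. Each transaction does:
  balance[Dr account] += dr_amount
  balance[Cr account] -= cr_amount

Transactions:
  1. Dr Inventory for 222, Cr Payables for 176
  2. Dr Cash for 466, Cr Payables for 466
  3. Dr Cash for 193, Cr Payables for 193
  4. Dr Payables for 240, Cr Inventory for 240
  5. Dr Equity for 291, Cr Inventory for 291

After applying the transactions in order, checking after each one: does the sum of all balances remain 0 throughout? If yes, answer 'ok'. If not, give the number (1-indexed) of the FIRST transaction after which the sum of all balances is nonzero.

After txn 1: dr=222 cr=176 sum_balances=46
After txn 2: dr=466 cr=466 sum_balances=46
After txn 3: dr=193 cr=193 sum_balances=46
After txn 4: dr=240 cr=240 sum_balances=46
After txn 5: dr=291 cr=291 sum_balances=46

Answer: 1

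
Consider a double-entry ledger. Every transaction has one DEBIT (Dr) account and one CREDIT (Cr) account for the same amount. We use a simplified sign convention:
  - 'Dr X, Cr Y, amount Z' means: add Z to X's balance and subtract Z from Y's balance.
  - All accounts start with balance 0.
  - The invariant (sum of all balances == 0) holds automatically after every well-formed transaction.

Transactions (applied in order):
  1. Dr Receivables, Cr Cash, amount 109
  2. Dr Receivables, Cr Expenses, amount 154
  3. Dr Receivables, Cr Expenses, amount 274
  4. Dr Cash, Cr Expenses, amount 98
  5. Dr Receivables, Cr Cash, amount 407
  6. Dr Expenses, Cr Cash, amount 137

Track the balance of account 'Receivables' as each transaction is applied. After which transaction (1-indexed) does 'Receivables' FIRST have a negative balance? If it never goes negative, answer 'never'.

After txn 1: Receivables=109
After txn 2: Receivables=263
After txn 3: Receivables=537
After txn 4: Receivables=537
After txn 5: Receivables=944
After txn 6: Receivables=944

Answer: never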